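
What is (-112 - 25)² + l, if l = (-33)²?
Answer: 19858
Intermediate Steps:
l = 1089
(-112 - 25)² + l = (-112 - 25)² + 1089 = (-137)² + 1089 = 18769 + 1089 = 19858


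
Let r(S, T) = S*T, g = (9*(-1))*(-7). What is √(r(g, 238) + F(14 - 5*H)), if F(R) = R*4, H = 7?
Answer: √14910 ≈ 122.11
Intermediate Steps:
F(R) = 4*R
g = 63 (g = -9*(-7) = 63)
√(r(g, 238) + F(14 - 5*H)) = √(63*238 + 4*(14 - 5*7)) = √(14994 + 4*(14 - 35)) = √(14994 + 4*(-21)) = √(14994 - 84) = √14910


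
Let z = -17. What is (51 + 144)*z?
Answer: -3315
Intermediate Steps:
(51 + 144)*z = (51 + 144)*(-17) = 195*(-17) = -3315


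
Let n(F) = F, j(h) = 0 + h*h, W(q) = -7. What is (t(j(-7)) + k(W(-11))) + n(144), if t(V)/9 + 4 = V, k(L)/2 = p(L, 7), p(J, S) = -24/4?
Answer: 537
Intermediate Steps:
j(h) = h² (j(h) = 0 + h² = h²)
p(J, S) = -6 (p(J, S) = -24*¼ = -6)
k(L) = -12 (k(L) = 2*(-6) = -12)
t(V) = -36 + 9*V
(t(j(-7)) + k(W(-11))) + n(144) = ((-36 + 9*(-7)²) - 12) + 144 = ((-36 + 9*49) - 12) + 144 = ((-36 + 441) - 12) + 144 = (405 - 12) + 144 = 393 + 144 = 537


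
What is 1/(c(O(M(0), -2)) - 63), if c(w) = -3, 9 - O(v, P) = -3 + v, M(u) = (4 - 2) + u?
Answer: -1/66 ≈ -0.015152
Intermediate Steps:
M(u) = 2 + u
O(v, P) = 12 - v (O(v, P) = 9 - (-3 + v) = 9 + (3 - v) = 12 - v)
1/(c(O(M(0), -2)) - 63) = 1/(-3 - 63) = 1/(-66) = -1/66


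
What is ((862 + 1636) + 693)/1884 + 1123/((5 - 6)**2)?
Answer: 2118923/1884 ≈ 1124.7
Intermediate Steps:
((862 + 1636) + 693)/1884 + 1123/((5 - 6)**2) = (2498 + 693)*(1/1884) + 1123/((-1)**2) = 3191*(1/1884) + 1123/1 = 3191/1884 + 1123*1 = 3191/1884 + 1123 = 2118923/1884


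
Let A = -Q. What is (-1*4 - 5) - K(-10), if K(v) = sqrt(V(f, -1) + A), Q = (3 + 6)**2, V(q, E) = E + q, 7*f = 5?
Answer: -9 - I*sqrt(3983)/7 ≈ -9.0 - 9.0159*I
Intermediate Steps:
f = 5/7 (f = (1/7)*5 = 5/7 ≈ 0.71429)
Q = 81 (Q = 9**2 = 81)
A = -81 (A = -1*81 = -81)
K(v) = I*sqrt(3983)/7 (K(v) = sqrt((-1 + 5/7) - 81) = sqrt(-2/7 - 81) = sqrt(-569/7) = I*sqrt(3983)/7)
(-1*4 - 5) - K(-10) = (-1*4 - 5) - I*sqrt(3983)/7 = (-4 - 5) - I*sqrt(3983)/7 = -9 - I*sqrt(3983)/7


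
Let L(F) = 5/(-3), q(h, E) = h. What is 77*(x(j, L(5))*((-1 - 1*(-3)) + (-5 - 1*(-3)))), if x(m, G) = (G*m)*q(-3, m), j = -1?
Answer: 0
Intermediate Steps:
L(F) = -5/3 (L(F) = 5*(-1/3) = -5/3)
x(m, G) = -3*G*m (x(m, G) = (G*m)*(-3) = -3*G*m)
77*(x(j, L(5))*((-1 - 1*(-3)) + (-5 - 1*(-3)))) = 77*((-3*(-5/3)*(-1))*((-1 - 1*(-3)) + (-5 - 1*(-3)))) = 77*(-5*((-1 + 3) + (-5 + 3))) = 77*(-5*(2 - 2)) = 77*(-5*0) = 77*0 = 0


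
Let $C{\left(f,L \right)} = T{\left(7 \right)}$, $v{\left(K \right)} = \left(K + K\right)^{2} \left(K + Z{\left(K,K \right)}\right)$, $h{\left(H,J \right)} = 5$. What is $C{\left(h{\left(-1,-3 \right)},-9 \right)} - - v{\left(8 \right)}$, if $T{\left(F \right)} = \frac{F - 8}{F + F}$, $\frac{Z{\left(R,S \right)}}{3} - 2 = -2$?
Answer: $\frac{28671}{14} \approx 2047.9$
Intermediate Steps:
$Z{\left(R,S \right)} = 0$ ($Z{\left(R,S \right)} = 6 + 3 \left(-2\right) = 6 - 6 = 0$)
$v{\left(K \right)} = 4 K^{3}$ ($v{\left(K \right)} = \left(K + K\right)^{2} \left(K + 0\right) = \left(2 K\right)^{2} K = 4 K^{2} K = 4 K^{3}$)
$T{\left(F \right)} = \frac{-8 + F}{2 F}$
$C{\left(f,L \right)} = - \frac{1}{14}$ ($C{\left(f,L \right)} = \frac{-8 + 7}{2 \cdot 7} = \frac{1}{2} \cdot \frac{1}{7} \left(-1\right) = - \frac{1}{14}$)
$C{\left(h{\left(-1,-3 \right)},-9 \right)} - - v{\left(8 \right)} = - \frac{1}{14} - - 4 \cdot 8^{3} = - \frac{1}{14} - - 4 \cdot 512 = - \frac{1}{14} - \left(-1\right) 2048 = - \frac{1}{14} - -2048 = - \frac{1}{14} + 2048 = \frac{28671}{14}$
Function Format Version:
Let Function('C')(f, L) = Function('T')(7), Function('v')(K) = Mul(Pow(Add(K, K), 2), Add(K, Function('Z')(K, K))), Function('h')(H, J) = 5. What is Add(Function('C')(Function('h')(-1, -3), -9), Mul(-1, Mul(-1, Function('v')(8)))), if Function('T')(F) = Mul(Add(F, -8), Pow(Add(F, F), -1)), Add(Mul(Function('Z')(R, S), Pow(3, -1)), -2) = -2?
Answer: Rational(28671, 14) ≈ 2047.9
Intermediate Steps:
Function('Z')(R, S) = 0 (Function('Z')(R, S) = Add(6, Mul(3, -2)) = Add(6, -6) = 0)
Function('v')(K) = Mul(4, Pow(K, 3)) (Function('v')(K) = Mul(Pow(Add(K, K), 2), Add(K, 0)) = Mul(Pow(Mul(2, K), 2), K) = Mul(Mul(4, Pow(K, 2)), K) = Mul(4, Pow(K, 3)))
Function('T')(F) = Mul(Rational(1, 2), Pow(F, -1), Add(-8, F)) (Function('T')(F) = Mul(Add(-8, F), Pow(Mul(2, F), -1)) = Mul(Add(-8, F), Mul(Rational(1, 2), Pow(F, -1))) = Mul(Rational(1, 2), Pow(F, -1), Add(-8, F)))
Function('C')(f, L) = Rational(-1, 14) (Function('C')(f, L) = Mul(Rational(1, 2), Pow(7, -1), Add(-8, 7)) = Mul(Rational(1, 2), Rational(1, 7), -1) = Rational(-1, 14))
Add(Function('C')(Function('h')(-1, -3), -9), Mul(-1, Mul(-1, Function('v')(8)))) = Add(Rational(-1, 14), Mul(-1, Mul(-1, Mul(4, Pow(8, 3))))) = Add(Rational(-1, 14), Mul(-1, Mul(-1, Mul(4, 512)))) = Add(Rational(-1, 14), Mul(-1, Mul(-1, 2048))) = Add(Rational(-1, 14), Mul(-1, -2048)) = Add(Rational(-1, 14), 2048) = Rational(28671, 14)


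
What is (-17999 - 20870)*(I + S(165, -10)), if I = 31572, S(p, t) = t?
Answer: -1226783378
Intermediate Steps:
(-17999 - 20870)*(I + S(165, -10)) = (-17999 - 20870)*(31572 - 10) = -38869*31562 = -1226783378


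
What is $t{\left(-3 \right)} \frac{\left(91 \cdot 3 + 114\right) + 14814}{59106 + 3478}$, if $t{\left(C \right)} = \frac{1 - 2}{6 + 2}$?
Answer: $- \frac{15201}{500672} \approx -0.030361$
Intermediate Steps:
$t{\left(C \right)} = - \frac{1}{8}$
$t{\left(-3 \right)} \frac{\left(91 \cdot 3 + 114\right) + 14814}{59106 + 3478} = - \frac{\left(\left(91 \cdot 3 + 114\right) + 14814\right) \frac{1}{59106 + 3478}}{8} = - \frac{\left(\left(273 + 114\right) + 14814\right) \frac{1}{62584}}{8} = - \frac{\left(387 + 14814\right) \frac{1}{62584}}{8} = - \frac{15201 \cdot \frac{1}{62584}}{8} = \left(- \frac{1}{8}\right) \frac{15201}{62584} = - \frac{15201}{500672}$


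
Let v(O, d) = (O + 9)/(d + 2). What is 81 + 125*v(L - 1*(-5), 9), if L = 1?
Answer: 2766/11 ≈ 251.45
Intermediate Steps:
v(O, d) = (9 + O)/(2 + d)
81 + 125*v(L - 1*(-5), 9) = 81 + 125*((9 + (1 - 1*(-5)))/(2 + 9)) = 81 + 125*((9 + (1 + 5))/11) = 81 + 125*((9 + 6)/11) = 81 + 125*((1/11)*15) = 81 + 125*(15/11) = 81 + 1875/11 = 2766/11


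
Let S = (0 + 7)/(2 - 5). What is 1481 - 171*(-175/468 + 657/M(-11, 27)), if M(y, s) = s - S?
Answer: -2614119/1144 ≈ -2285.1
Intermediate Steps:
S = -7/3 (S = 7/(-3) = 7*(-⅓) = -7/3 ≈ -2.3333)
M(y, s) = 7/3 + s (M(y, s) = s - 1*(-7/3) = s + 7/3 = 7/3 + s)
1481 - 171*(-175/468 + 657/M(-11, 27)) = 1481 - 171*(-175/468 + 657/(7/3 + 27)) = 1481 - 171*(-175*1/468 + 657/(88/3)) = 1481 - 171*(-175/468 + 657*(3/88)) = 1481 - 171*(-175/468 + 1971/88) = 1481 - 171*226757/10296 = 1481 - 4308383/1144 = -2614119/1144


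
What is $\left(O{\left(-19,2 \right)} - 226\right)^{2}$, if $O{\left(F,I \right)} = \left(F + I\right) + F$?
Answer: $68644$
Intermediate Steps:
$O{\left(F,I \right)} = I + 2 F$
$\left(O{\left(-19,2 \right)} - 226\right)^{2} = \left(\left(2 + 2 \left(-19\right)\right) - 226\right)^{2} = \left(\left(2 - 38\right) - 226\right)^{2} = \left(-36 - 226\right)^{2} = \left(-262\right)^{2} = 68644$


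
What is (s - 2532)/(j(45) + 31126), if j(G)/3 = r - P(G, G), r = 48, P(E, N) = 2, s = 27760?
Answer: 6307/7816 ≈ 0.80693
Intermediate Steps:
j(G) = 138 (j(G) = 3*(48 - 1*2) = 3*(48 - 2) = 3*46 = 138)
(s - 2532)/(j(45) + 31126) = (27760 - 2532)/(138 + 31126) = 25228/31264 = 25228*(1/31264) = 6307/7816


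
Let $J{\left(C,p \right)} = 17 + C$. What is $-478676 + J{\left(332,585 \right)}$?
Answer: $-478327$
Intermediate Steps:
$-478676 + J{\left(332,585 \right)} = -478676 + \left(17 + 332\right) = -478676 + 349 = -478327$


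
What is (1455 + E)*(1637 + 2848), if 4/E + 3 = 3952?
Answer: 25769908515/3949 ≈ 6.5257e+6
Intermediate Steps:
E = 4/3949 (E = 4/(-3 + 3952) = 4/3949 ≈ 0.0010129)
(1455 + E)*(1637 + 2848) = (1455 + 4/3949)*(1637 + 2848) = (5745799/3949)*4485 = 25769908515/3949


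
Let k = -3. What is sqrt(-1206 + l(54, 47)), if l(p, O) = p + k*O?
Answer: I*sqrt(1293) ≈ 35.958*I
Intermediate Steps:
l(p, O) = p - 3*O
sqrt(-1206 + l(54, 47)) = sqrt(-1206 + (54 - 3*47)) = sqrt(-1206 + (54 - 141)) = sqrt(-1206 - 87) = sqrt(-1293) = I*sqrt(1293)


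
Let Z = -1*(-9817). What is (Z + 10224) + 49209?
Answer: 69250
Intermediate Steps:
Z = 9817
(Z + 10224) + 49209 = (9817 + 10224) + 49209 = 20041 + 49209 = 69250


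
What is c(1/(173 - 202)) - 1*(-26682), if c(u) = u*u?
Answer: 22439563/841 ≈ 26682.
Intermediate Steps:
c(u) = u²
c(1/(173 - 202)) - 1*(-26682) = (1/(173 - 202))² - 1*(-26682) = (1/(-29))² + 26682 = (-1/29)² + 26682 = 1/841 + 26682 = 22439563/841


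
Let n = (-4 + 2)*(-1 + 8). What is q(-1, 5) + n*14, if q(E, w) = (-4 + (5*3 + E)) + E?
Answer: -187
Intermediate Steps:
q(E, w) = 11 + 2*E (q(E, w) = (-4 + (15 + E)) + E = (11 + E) + E = 11 + 2*E)
n = -14 (n = -2*7 = -14)
q(-1, 5) + n*14 = (11 + 2*(-1)) - 14*14 = (11 - 2) - 196 = 9 - 196 = -187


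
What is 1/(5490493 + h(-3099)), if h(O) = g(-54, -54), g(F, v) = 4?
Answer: 1/5490497 ≈ 1.8213e-7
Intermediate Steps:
h(O) = 4
1/(5490493 + h(-3099)) = 1/(5490493 + 4) = 1/5490497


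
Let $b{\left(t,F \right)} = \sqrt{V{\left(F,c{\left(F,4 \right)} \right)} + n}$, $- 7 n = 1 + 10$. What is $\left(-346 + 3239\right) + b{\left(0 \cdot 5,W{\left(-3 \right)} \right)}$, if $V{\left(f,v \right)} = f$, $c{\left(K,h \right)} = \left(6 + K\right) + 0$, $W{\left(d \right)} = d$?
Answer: $2893 + \frac{4 i \sqrt{14}}{7} \approx 2893.0 + 2.1381 i$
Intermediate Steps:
$c{\left(K,h \right)} = 6 + K$
$n = - \frac{11}{7}$ ($n = - \frac{1 + 10}{7} = \left(- \frac{1}{7}\right) 11 = - \frac{11}{7} \approx -1.5714$)
$b{\left(t,F \right)} = \sqrt{- \frac{11}{7} + F}$ ($b{\left(t,F \right)} = \sqrt{F - \frac{11}{7}} = \sqrt{- \frac{11}{7} + F}$)
$\left(-346 + 3239\right) + b{\left(0 \cdot 5,W{\left(-3 \right)} \right)} = \left(-346 + 3239\right) + \frac{\sqrt{-77 + 49 \left(-3\right)}}{7} = 2893 + \frac{\sqrt{-77 - 147}}{7} = 2893 + \frac{\sqrt{-224}}{7} = 2893 + \frac{4 i \sqrt{14}}{7}$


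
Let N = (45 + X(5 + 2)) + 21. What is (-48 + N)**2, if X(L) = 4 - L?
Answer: 225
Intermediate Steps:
N = 63 (N = (45 + (4 - (5 + 2))) + 21 = (45 + (4 - 1*7)) + 21 = (45 + (4 - 7)) + 21 = (45 - 3) + 21 = 42 + 21 = 63)
(-48 + N)**2 = (-48 + 63)**2 = 15**2 = 225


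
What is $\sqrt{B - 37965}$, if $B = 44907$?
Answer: $\sqrt{6942} \approx 83.319$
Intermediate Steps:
$\sqrt{B - 37965} = \sqrt{44907 - 37965} = \sqrt{6942}$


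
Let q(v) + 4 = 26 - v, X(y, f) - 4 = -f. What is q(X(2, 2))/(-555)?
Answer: -4/111 ≈ -0.036036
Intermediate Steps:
X(y, f) = 4 - f
q(v) = 22 - v (q(v) = -4 + (26 - v) = 22 - v)
q(X(2, 2))/(-555) = (22 - (4 - 1*2))/(-555) = (22 - (4 - 2))*(-1/555) = (22 - 1*2)*(-1/555) = (22 - 2)*(-1/555) = 20*(-1/555) = -4/111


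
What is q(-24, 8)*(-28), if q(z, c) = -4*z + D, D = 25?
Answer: -3388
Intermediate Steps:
q(z, c) = 25 - 4*z (q(z, c) = -4*z + 25 = 25 - 4*z)
q(-24, 8)*(-28) = (25 - 4*(-24))*(-28) = (25 + 96)*(-28) = 121*(-28) = -3388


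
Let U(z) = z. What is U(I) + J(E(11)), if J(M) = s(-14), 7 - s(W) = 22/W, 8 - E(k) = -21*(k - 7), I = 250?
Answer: 1810/7 ≈ 258.57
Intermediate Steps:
E(k) = -139 + 21*k (E(k) = 8 - (-21)*(k - 7) = 8 - (-21)*(-7 + k) = 8 - (147 - 21*k) = 8 + (-147 + 21*k) = -139 + 21*k)
s(W) = 7 - 22/W
J(M) = 60/7 (J(M) = 7 - 22/(-14) = 7 - 22*(-1/14) = 7 + 11/7 = 60/7)
U(I) + J(E(11)) = 250 + 60/7 = 1810/7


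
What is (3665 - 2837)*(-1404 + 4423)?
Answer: 2499732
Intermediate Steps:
(3665 - 2837)*(-1404 + 4423) = 828*3019 = 2499732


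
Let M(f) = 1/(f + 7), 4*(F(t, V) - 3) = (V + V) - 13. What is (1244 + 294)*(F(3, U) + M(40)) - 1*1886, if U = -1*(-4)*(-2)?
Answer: -788639/94 ≈ -8389.8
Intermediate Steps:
U = -8 (U = 4*(-2) = -8)
F(t, V) = -1/4 + V/2 (F(t, V) = 3 + ((V + V) - 13)/4 = 3 + (2*V - 13)/4 = 3 + (-13 + 2*V)/4 = 3 + (-13/4 + V/2) = -1/4 + V/2)
M(f) = 1/(7 + f)
(1244 + 294)*(F(3, U) + M(40)) - 1*1886 = (1244 + 294)*((-1/4 + (1/2)*(-8)) + 1/(7 + 40)) - 1*1886 = 1538*((-1/4 - 4) + 1/47) - 1886 = 1538*(-17/4 + 1/47) - 1886 = 1538*(-795/188) - 1886 = -611355/94 - 1886 = -788639/94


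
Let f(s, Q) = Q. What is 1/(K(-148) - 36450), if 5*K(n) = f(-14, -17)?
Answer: -5/182267 ≈ -2.7432e-5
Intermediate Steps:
K(n) = -17/5 (K(n) = (⅕)*(-17) = -17/5)
1/(K(-148) - 36450) = 1/(-17/5 - 36450) = 1/(-182267/5) = -5/182267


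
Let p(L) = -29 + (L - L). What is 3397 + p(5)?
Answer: 3368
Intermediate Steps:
p(L) = -29 (p(L) = -29 + 0 = -29)
3397 + p(5) = 3397 - 29 = 3368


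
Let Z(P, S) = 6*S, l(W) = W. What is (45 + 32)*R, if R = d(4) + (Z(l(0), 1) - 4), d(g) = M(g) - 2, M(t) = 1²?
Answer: 77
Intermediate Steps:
M(t) = 1
d(g) = -1 (d(g) = 1 - 2 = -1)
R = 1 (R = -1 + (6*1 - 4) = -1 + (6 - 4) = -1 + 2 = 1)
(45 + 32)*R = (45 + 32)*1 = 77*1 = 77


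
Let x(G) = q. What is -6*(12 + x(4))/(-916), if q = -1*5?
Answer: 21/458 ≈ 0.045852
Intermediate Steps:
q = -5
x(G) = -5
-6*(12 + x(4))/(-916) = -6*(12 - 5)/(-916) = -6*7*(-1/916) = -42*(-1/916) = 21/458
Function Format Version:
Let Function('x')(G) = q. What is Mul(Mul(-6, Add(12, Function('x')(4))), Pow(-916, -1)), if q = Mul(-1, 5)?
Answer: Rational(21, 458) ≈ 0.045852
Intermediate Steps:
q = -5
Function('x')(G) = -5
Mul(Mul(-6, Add(12, Function('x')(4))), Pow(-916, -1)) = Mul(Mul(-6, Add(12, -5)), Pow(-916, -1)) = Mul(Mul(-6, 7), Rational(-1, 916)) = Mul(-42, Rational(-1, 916)) = Rational(21, 458)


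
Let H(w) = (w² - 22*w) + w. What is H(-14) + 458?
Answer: 948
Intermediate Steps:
H(w) = w² - 21*w
H(-14) + 458 = -14*(-21 - 14) + 458 = -14*(-35) + 458 = 490 + 458 = 948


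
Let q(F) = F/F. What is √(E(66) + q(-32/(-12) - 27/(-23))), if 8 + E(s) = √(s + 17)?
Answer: √(-7 + √83) ≈ 1.4527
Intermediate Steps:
E(s) = -8 + √(17 + s) (E(s) = -8 + √(s + 17) = -8 + √(17 + s))
q(F) = 1
√(E(66) + q(-32/(-12) - 27/(-23))) = √((-8 + √(17 + 66)) + 1) = √((-8 + √83) + 1) = √(-7 + √83)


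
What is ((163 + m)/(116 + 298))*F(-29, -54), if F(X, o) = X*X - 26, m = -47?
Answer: 47270/207 ≈ 228.36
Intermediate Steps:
F(X, o) = -26 + X**2 (F(X, o) = X**2 - 26 = -26 + X**2)
((163 + m)/(116 + 298))*F(-29, -54) = ((163 - 47)/(116 + 298))*(-26 + (-29)**2) = (116/414)*(-26 + 841) = (116*(1/414))*815 = (58/207)*815 = 47270/207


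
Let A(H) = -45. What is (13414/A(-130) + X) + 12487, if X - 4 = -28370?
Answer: -727969/45 ≈ -16177.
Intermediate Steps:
X = -28366 (X = 4 - 28370 = -28366)
(13414/A(-130) + X) + 12487 = (13414/(-45) - 28366) + 12487 = (13414*(-1/45) - 28366) + 12487 = (-13414/45 - 28366) + 12487 = -1289884/45 + 12487 = -727969/45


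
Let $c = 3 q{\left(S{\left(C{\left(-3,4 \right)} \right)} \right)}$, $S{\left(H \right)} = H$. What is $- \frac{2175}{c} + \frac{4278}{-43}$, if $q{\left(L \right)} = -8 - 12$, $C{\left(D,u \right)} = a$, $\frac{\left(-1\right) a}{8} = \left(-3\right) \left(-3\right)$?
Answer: $- \frac{10877}{172} \approx -63.238$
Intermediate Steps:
$a = -72$ ($a = - 8 \left(\left(-3\right) \left(-3\right)\right) = \left(-8\right) 9 = -72$)
$C{\left(D,u \right)} = -72$
$q{\left(L \right)} = -20$ ($q{\left(L \right)} = -8 - 12 = -20$)
$c = -60$ ($c = 3 \left(-20\right) = -60$)
$- \frac{2175}{c} + \frac{4278}{-43} = - \frac{2175}{-60} + \frac{4278}{-43} = \left(-2175\right) \left(- \frac{1}{60}\right) + 4278 \left(- \frac{1}{43}\right) = \frac{145}{4} - \frac{4278}{43} = - \frac{10877}{172}$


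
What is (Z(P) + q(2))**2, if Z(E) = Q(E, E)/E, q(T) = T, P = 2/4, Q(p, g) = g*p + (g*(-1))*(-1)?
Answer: 49/4 ≈ 12.250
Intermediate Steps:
Q(p, g) = g + g*p (Q(p, g) = g*p - g*(-1) = g*p + g = g + g*p)
P = 1/2 (P = 2*(1/4) = 1/2 ≈ 0.50000)
Z(E) = 1 + E (Z(E) = (E*(1 + E))/E = 1 + E)
(Z(P) + q(2))**2 = ((1 + 1/2) + 2)**2 = (3/2 + 2)**2 = (7/2)**2 = 49/4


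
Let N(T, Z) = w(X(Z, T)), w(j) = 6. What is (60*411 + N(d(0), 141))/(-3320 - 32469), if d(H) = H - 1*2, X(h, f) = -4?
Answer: -24666/35789 ≈ -0.68921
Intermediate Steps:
d(H) = -2 + H (d(H) = H - 2 = -2 + H)
N(T, Z) = 6
(60*411 + N(d(0), 141))/(-3320 - 32469) = (60*411 + 6)/(-3320 - 32469) = (24660 + 6)/(-35789) = 24666*(-1/35789) = -24666/35789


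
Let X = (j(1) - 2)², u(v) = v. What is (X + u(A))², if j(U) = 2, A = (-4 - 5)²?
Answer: 6561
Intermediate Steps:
A = 81 (A = (-9)² = 81)
X = 0 (X = (2 - 2)² = 0² = 0)
(X + u(A))² = (0 + 81)² = 81² = 6561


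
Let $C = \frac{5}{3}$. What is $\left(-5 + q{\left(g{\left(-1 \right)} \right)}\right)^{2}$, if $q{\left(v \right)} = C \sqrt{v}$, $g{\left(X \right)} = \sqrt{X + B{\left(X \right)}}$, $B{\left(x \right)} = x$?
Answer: $\frac{25 \left(3 - \sqrt[4]{2} \sqrt{i}\right)^{2}}{9} \approx 10.985 - 10.087 i$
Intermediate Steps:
$g{\left(X \right)} = \sqrt{2} \sqrt{X}$ ($g{\left(X \right)} = \sqrt{X + X} = \sqrt{2 X} = \sqrt{2} \sqrt{X}$)
$C = \frac{5}{3}$ ($C = 5 \cdot \frac{1}{3} = \frac{5}{3} \approx 1.6667$)
$q{\left(v \right)} = \frac{5 \sqrt{v}}{3}$
$\left(-5 + q{\left(g{\left(-1 \right)} \right)}\right)^{2} = \left(-5 + \frac{5 \sqrt{\sqrt{2} \sqrt{-1}}}{3}\right)^{2} = \left(-5 + \frac{5 \sqrt{\sqrt{2} i}}{3}\right)^{2} = \left(-5 + \frac{5 \sqrt{i \sqrt{2}}}{3}\right)^{2} = \left(-5 + \frac{5 \sqrt[4]{2} \sqrt{i}}{3}\right)^{2}$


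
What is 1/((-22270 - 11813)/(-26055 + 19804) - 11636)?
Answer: -893/10386079 ≈ -8.5981e-5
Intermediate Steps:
1/((-22270 - 11813)/(-26055 + 19804) - 11636) = 1/(-34083/(-6251) - 11636) = 1/(-34083*(-1/6251) - 11636) = 1/(4869/893 - 11636) = 1/(-10386079/893) = -893/10386079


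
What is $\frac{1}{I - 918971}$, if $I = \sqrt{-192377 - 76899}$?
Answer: $- \frac{918971}{844507968117} - \frac{2 i \sqrt{67319}}{844507968117} \approx -1.0882 \cdot 10^{-6} - 6.1446 \cdot 10^{-10} i$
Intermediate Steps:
$I = 2 i \sqrt{67319}$ ($I = \sqrt{-269276} = 2 i \sqrt{67319} \approx 518.92 i$)
$\frac{1}{I - 918971} = \frac{1}{2 i \sqrt{67319} - 918971} = \frac{1}{-918971 + 2 i \sqrt{67319}}$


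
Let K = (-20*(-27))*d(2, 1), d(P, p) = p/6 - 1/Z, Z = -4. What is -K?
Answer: -225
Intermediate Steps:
d(P, p) = 1/4 + p/6 (d(P, p) = p/6 - 1/(-4) = p*(1/6) - 1*(-1/4) = p/6 + 1/4 = 1/4 + p/6)
K = 225 (K = (-20*(-27))*(1/4 + (1/6)*1) = 540*(1/4 + 1/6) = 540*(5/12) = 225)
-K = -1*225 = -225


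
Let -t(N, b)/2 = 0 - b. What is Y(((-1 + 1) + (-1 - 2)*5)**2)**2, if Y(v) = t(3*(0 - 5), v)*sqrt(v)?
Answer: 45562500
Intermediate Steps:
t(N, b) = 2*b (t(N, b) = -2*(0 - b) = -(-2)*b = 2*b)
Y(v) = 2*v**(3/2) (Y(v) = (2*v)*sqrt(v) = 2*v**(3/2))
Y(((-1 + 1) + (-1 - 2)*5)**2)**2 = (2*(((-1 + 1) + (-1 - 2)*5)**2)**(3/2))**2 = (2*((0 - 3*5)**2)**(3/2))**2 = (2*((0 - 15)**2)**(3/2))**2 = (2*((-15)**2)**(3/2))**2 = (2*225**(3/2))**2 = (2*3375)**2 = 6750**2 = 45562500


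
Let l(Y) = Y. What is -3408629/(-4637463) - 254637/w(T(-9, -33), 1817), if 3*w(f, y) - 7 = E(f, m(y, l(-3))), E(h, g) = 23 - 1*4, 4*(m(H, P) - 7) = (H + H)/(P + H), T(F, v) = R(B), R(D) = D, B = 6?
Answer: -3542520373439/120574038 ≈ -29380.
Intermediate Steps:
T(F, v) = 6
m(H, P) = 7 + H/(2*(H + P)) (m(H, P) = 7 + ((H + H)/(P + H))/4 = 7 + ((2*H)/(H + P))/4 = 7 + (2*H/(H + P))/4 = 7 + H/(2*(H + P)))
E(h, g) = 19 (E(h, g) = 23 - 4 = 19)
w(f, y) = 26/3 (w(f, y) = 7/3 + (⅓)*19 = 7/3 + 19/3 = 26/3)
-3408629/(-4637463) - 254637/w(T(-9, -33), 1817) = -3408629/(-4637463) - 254637/26/3 = -3408629*(-1/4637463) - 254637*3/26 = 3408629/4637463 - 763911/26 = -3542520373439/120574038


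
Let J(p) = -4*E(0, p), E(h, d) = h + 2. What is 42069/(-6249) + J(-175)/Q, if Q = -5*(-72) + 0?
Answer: -633118/93735 ≈ -6.7543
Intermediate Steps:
E(h, d) = 2 + h
Q = 360 (Q = 360 + 0 = 360)
J(p) = -8 (J(p) = -4*(2 + 0) = -4*2 = -8)
42069/(-6249) + J(-175)/Q = 42069/(-6249) - 8/360 = 42069*(-1/6249) - 8*1/360 = -14023/2083 - 1/45 = -633118/93735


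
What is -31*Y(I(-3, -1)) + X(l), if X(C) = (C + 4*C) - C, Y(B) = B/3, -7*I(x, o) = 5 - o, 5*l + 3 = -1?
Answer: 198/35 ≈ 5.6571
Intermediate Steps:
l = -⅘ (l = -⅗ + (⅕)*(-1) = -⅗ - ⅕ = -⅘ ≈ -0.80000)
I(x, o) = -5/7 + o/7 (I(x, o) = -(5 - o)/7 = -5/7 + o/7)
Y(B) = B/3 (Y(B) = B*(⅓) = B/3)
X(C) = 4*C (X(C) = 5*C - C = 4*C)
-31*Y(I(-3, -1)) + X(l) = -31*(-5/7 + (⅐)*(-1))/3 + 4*(-⅘) = -31*(-5/7 - ⅐)/3 - 16/5 = -31*(-6)/(3*7) - 16/5 = -31*(-2/7) - 16/5 = 62/7 - 16/5 = 198/35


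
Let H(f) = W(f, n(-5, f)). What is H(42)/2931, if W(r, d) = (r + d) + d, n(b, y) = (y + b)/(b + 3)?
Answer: 5/2931 ≈ 0.0017059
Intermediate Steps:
n(b, y) = (b + y)/(3 + b)
W(r, d) = r + 2*d (W(r, d) = (d + r) + d = r + 2*d)
H(f) = 5 (H(f) = f + 2*((-5 + f)/(3 - 5)) = f + 2*((-5 + f)/(-2)) = f + 2*(-(-5 + f)/2) = f + 2*(5/2 - f/2) = f + (5 - f) = 5)
H(42)/2931 = 5/2931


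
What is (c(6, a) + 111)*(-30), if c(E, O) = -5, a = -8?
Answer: -3180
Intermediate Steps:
(c(6, a) + 111)*(-30) = (-5 + 111)*(-30) = 106*(-30) = -3180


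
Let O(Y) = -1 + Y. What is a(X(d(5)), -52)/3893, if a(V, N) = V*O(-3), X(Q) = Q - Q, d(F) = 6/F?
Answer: 0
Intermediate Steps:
X(Q) = 0
a(V, N) = -4*V (a(V, N) = V*(-1 - 3) = V*(-4) = -4*V)
a(X(d(5)), -52)/3893 = -4*0/3893 = 0*(1/3893) = 0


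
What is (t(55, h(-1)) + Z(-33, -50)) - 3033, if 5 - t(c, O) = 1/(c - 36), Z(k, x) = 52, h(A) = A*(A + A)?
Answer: -56545/19 ≈ -2976.1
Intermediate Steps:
h(A) = 2*A² (h(A) = A*(2*A) = 2*A²)
t(c, O) = 5 - 1/(-36 + c) (t(c, O) = 5 - 1/(c - 36) = 5 - 1/(-36 + c))
(t(55, h(-1)) + Z(-33, -50)) - 3033 = ((-181 + 5*55)/(-36 + 55) + 52) - 3033 = ((-181 + 275)/19 + 52) - 3033 = ((1/19)*94 + 52) - 3033 = (94/19 + 52) - 3033 = 1082/19 - 3033 = -56545/19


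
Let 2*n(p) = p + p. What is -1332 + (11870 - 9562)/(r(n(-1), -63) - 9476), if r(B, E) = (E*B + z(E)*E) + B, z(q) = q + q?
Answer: -492085/369 ≈ -1333.6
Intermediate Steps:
z(q) = 2*q
n(p) = p (n(p) = (p + p)/2 = (2*p)/2 = p)
r(B, E) = B + 2*E² + B*E (r(B, E) = (E*B + (2*E)*E) + B = (B*E + 2*E²) + B = (2*E² + B*E) + B = B + 2*E² + B*E)
-1332 + (11870 - 9562)/(r(n(-1), -63) - 9476) = -1332 + (11870 - 9562)/((-1 + 2*(-63)² - 1*(-63)) - 9476) = -1332 + 2308/((-1 + 2*3969 + 63) - 9476) = -1332 + 2308/((-1 + 7938 + 63) - 9476) = -1332 + 2308/(8000 - 9476) = -1332 + 2308/(-1476) = -1332 + 2308*(-1/1476) = -1332 - 577/369 = -492085/369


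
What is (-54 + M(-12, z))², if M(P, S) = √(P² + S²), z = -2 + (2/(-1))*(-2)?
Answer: 3064 - 216*√37 ≈ 1750.1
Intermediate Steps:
z = 2 (z = -2 + (2*(-1))*(-2) = -2 - 2*(-2) = -2 + 4 = 2)
(-54 + M(-12, z))² = (-54 + √((-12)² + 2²))² = (-54 + √(144 + 4))² = (-54 + √148)² = (-54 + 2*√37)²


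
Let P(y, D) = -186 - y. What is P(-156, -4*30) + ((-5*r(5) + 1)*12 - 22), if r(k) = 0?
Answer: -40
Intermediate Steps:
P(-156, -4*30) + ((-5*r(5) + 1)*12 - 22) = (-186 - 1*(-156)) + ((-5*0 + 1)*12 - 22) = (-186 + 156) + ((0 + 1)*12 - 22) = -30 + (1*12 - 22) = -30 + (12 - 22) = -30 - 10 = -40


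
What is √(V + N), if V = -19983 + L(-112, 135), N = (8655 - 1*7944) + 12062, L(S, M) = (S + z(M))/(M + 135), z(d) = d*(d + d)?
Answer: I*√14327715/45 ≈ 84.115*I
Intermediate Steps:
z(d) = 2*d² (z(d) = d*(2*d) = 2*d²)
L(S, M) = (S + 2*M²)/(135 + M) (L(S, M) = (S + 2*M²)/(M + 135) = (S + 2*M²)/(135 + M))
N = 12773 (N = (8655 - 7944) + 12062 = 711 + 12062 = 12773)
V = -2679536/135 (V = -19983 + (-112 + 2*135²)/(135 + 135) = -19983 + (-112 + 2*18225)/270 = -19983 + (-112 + 36450)/270 = -19983 + (1/270)*36338 = -19983 + 18169/135 = -2679536/135 ≈ -19848.)
√(V + N) = √(-2679536/135 + 12773) = √(-955181/135) = I*√14327715/45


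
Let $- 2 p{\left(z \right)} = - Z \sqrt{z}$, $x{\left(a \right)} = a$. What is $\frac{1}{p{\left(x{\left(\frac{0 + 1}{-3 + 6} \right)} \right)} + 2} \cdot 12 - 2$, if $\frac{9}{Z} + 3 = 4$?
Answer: $- \frac{118}{11} + \frac{72 \sqrt{3}}{11} \approx 0.60979$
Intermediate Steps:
$Z = 9$ ($Z = \frac{9}{-3 + 4} = \frac{9}{1} = 9 \cdot 1 = 9$)
$p{\left(z \right)} = \frac{9 \sqrt{z}}{2}$ ($p{\left(z \right)} = - \frac{\left(-1\right) 9 \sqrt{z}}{2} = - \frac{\left(-9\right) \sqrt{z}}{2} = \frac{9 \sqrt{z}}{2}$)
$\frac{1}{p{\left(x{\left(\frac{0 + 1}{-3 + 6} \right)} \right)} + 2} \cdot 12 - 2 = \frac{1}{\frac{9 \sqrt{\frac{0 + 1}{-3 + 6}}}{2} + 2} \cdot 12 - 2 = \frac{1}{\frac{9 \sqrt{1 \cdot \frac{1}{3}}}{2} + 2} \cdot 12 - 2 = \frac{1}{\frac{9}{2 \sqrt{3}} + 2} \cdot 12 - 2 = \frac{1}{\frac{9 \frac{\sqrt{3}}{3}}{2} + 2} \cdot 12 - 2 = \frac{1}{\frac{3 \sqrt{3}}{2} + 2} \cdot 12 - 2 = \frac{1}{2 + \frac{3 \sqrt{3}}{2}} \cdot 12 - 2 = \frac{12}{2 + \frac{3 \sqrt{3}}{2}} - 2 = -2 + \frac{12}{2 + \frac{3 \sqrt{3}}{2}}$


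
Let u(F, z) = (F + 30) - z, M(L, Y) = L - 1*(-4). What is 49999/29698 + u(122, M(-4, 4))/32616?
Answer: 204410185/121078746 ≈ 1.6882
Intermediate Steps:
M(L, Y) = 4 + L (M(L, Y) = L + 4 = 4 + L)
u(F, z) = 30 + F - z (u(F, z) = (30 + F) - z = 30 + F - z)
49999/29698 + u(122, M(-4, 4))/32616 = 49999/29698 + (30 + 122 - (4 - 4))/32616 = 49999*(1/29698) + (30 + 122 - 1*0)*(1/32616) = 49999/29698 + (30 + 122 + 0)*(1/32616) = 49999/29698 + 152*(1/32616) = 49999/29698 + 19/4077 = 204410185/121078746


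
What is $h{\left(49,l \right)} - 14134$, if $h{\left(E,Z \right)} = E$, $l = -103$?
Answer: $-14085$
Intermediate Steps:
$h{\left(49,l \right)} - 14134 = 49 - 14134 = -14085$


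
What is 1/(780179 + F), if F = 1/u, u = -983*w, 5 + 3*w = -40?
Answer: 14745/11503739356 ≈ 1.2818e-6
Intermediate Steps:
w = -15 (w = -5/3 + (1/3)*(-40) = -5/3 - 40/3 = -15)
u = 14745 (u = -983*(-15) = 14745)
F = 1/14745 ≈ 6.7820e-5
1/(780179 + F) = 1/(780179 + 1/14745) = 1/(11503739356/14745) = 14745/11503739356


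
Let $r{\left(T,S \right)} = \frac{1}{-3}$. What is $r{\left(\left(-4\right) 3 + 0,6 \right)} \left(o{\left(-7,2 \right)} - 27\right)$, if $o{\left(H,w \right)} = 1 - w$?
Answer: $\frac{28}{3} \approx 9.3333$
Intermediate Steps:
$r{\left(T,S \right)} = - \frac{1}{3}$
$r{\left(\left(-4\right) 3 + 0,6 \right)} \left(o{\left(-7,2 \right)} - 27\right) = - \frac{\left(1 - 2\right) - 27}{3} = - \frac{-1 - 27}{3} = \left(- \frac{1}{3}\right) \left(-28\right) = \frac{28}{3}$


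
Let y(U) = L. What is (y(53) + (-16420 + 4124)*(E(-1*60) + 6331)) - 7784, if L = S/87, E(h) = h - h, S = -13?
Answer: -6773277133/87 ≈ -7.7854e+7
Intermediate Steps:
E(h) = 0
L = -13/87 ≈ -0.14943
y(U) = -13/87
(y(53) + (-16420 + 4124)*(E(-1*60) + 6331)) - 7784 = (-13/87 + (-16420 + 4124)*(0 + 6331)) - 7784 = (-13/87 - 12296*6331) - 7784 = (-13/87 - 77845976) - 7784 = -6772599925/87 - 7784 = -6773277133/87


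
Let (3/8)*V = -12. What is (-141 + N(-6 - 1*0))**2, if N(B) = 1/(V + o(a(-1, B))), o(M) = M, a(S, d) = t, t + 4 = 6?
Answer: 17901361/900 ≈ 19890.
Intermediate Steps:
t = 2 (t = -4 + 6 = 2)
a(S, d) = 2
V = -32 (V = (8/3)*(-12) = -32)
N(B) = -1/30 (N(B) = 1/(-32 + 2) = 1/(-30) = -1/30)
(-141 + N(-6 - 1*0))**2 = (-141 - 1/30)**2 = (-4231/30)**2 = 17901361/900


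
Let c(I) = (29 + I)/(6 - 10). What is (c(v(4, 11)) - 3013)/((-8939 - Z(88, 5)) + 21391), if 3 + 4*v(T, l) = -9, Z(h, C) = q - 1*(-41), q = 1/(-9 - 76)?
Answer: -513315/2109872 ≈ -0.24329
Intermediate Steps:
q = -1/85 (q = 1/(-85) = -1/85 ≈ -0.011765)
Z(h, C) = 3484/85 (Z(h, C) = -1/85 - 1*(-41) = -1/85 + 41 = 3484/85)
v(T, l) = -3 (v(T, l) = -¾ + (¼)*(-9) = -¾ - 9/4 = -3)
c(I) = -29/4 - I/4 (c(I) = (29 + I)/(-4) = (29 + I)*(-¼) = -29/4 - I/4)
(c(v(4, 11)) - 3013)/((-8939 - Z(88, 5)) + 21391) = ((-29/4 - ¼*(-3)) - 3013)/((-8939 - 1*3484/85) + 21391) = ((-29/4 + ¾) - 3013)/((-8939 - 3484/85) + 21391) = (-13/2 - 3013)/(-763299/85 + 21391) = -6039/(2*1054936/85) = -6039/2*85/1054936 = -513315/2109872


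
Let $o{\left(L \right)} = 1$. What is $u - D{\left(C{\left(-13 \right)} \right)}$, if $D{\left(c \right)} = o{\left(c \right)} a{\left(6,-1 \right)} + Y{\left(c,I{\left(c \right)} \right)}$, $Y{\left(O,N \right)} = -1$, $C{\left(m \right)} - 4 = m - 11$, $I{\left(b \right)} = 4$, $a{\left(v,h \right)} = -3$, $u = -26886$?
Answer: $-26882$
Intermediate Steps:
$C{\left(m \right)} = -7 + m$ ($C{\left(m \right)} = 4 + \left(m - 11\right) = 4 + \left(-11 + m\right) = -7 + m$)
$D{\left(c \right)} = -4$ ($D{\left(c \right)} = 1 \left(-3\right) - 1 = -3 - 1 = -4$)
$u - D{\left(C{\left(-13 \right)} \right)} = -26886 - -4 = -26886 + 4 = -26882$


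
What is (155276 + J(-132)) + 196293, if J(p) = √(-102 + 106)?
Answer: 351571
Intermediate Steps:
J(p) = 2 (J(p) = √4 = 2)
(155276 + J(-132)) + 196293 = (155276 + 2) + 196293 = 155278 + 196293 = 351571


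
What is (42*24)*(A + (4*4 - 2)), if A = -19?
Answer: -5040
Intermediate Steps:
(42*24)*(A + (4*4 - 2)) = (42*24)*(-19 + (4*4 - 2)) = 1008*(-19 + (16 - 2)) = 1008*(-19 + 14) = 1008*(-5) = -5040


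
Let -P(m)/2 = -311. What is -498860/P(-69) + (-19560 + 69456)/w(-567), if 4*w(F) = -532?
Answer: -6955978/5909 ≈ -1177.2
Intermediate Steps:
P(m) = 622 (P(m) = -2*(-311) = 622)
w(F) = -133 (w(F) = (1/4)*(-532) = -133)
-498860/P(-69) + (-19560 + 69456)/w(-567) = -498860/622 + (-19560 + 69456)/(-133) = -498860*1/622 + 49896*(-1/133) = -249430/311 - 7128/19 = -6955978/5909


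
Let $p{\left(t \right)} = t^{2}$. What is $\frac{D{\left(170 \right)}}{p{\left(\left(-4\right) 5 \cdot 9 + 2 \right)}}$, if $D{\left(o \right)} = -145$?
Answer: $- \frac{145}{31684} \approx -0.0045764$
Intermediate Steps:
$\frac{D{\left(170 \right)}}{p{\left(\left(-4\right) 5 \cdot 9 + 2 \right)}} = - \frac{145}{\left(\left(-4\right) 5 \cdot 9 + 2\right)^{2}} = - \frac{145}{\left(\left(-20\right) 9 + 2\right)^{2}} = - \frac{145}{\left(-180 + 2\right)^{2}} = - \frac{145}{\left(-178\right)^{2}} = - \frac{145}{31684}$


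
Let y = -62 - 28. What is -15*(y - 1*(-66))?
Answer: 360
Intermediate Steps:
y = -90
-15*(y - 1*(-66)) = -15*(-90 - 1*(-66)) = -15*(-90 + 66) = -15*(-24) = 360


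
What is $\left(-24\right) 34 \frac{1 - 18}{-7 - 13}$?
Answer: $- \frac{3468}{5} \approx -693.6$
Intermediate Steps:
$\left(-24\right) 34 \frac{1 - 18}{-7 - 13} = - 816 \left(- \frac{17}{-20}\right) = - 816 \left(\left(-17\right) \left(- \frac{1}{20}\right)\right) = \left(-816\right) \frac{17}{20} = - \frac{3468}{5}$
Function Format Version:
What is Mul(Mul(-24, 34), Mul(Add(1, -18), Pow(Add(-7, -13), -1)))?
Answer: Rational(-3468, 5) ≈ -693.60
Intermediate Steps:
Mul(Mul(-24, 34), Mul(Add(1, -18), Pow(Add(-7, -13), -1))) = Mul(-816, Mul(-17, Pow(-20, -1))) = Mul(-816, Mul(-17, Rational(-1, 20))) = Mul(-816, Rational(17, 20)) = Rational(-3468, 5)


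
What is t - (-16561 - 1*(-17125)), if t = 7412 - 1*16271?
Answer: -9423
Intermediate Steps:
t = -8859 (t = 7412 - 16271 = -8859)
t - (-16561 - 1*(-17125)) = -8859 - (-16561 - 1*(-17125)) = -8859 - (-16561 + 17125) = -8859 - 1*564 = -8859 - 564 = -9423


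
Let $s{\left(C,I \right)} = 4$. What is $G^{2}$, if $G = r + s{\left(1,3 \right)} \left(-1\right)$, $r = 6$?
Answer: $4$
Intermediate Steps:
$G = 2$ ($G = 6 + 4 \left(-1\right) = 6 - 4 = 2$)
$G^{2} = 2^{2} = 4$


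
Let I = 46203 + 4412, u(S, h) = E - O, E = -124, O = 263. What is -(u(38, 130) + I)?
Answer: -50228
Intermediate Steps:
u(S, h) = -387 (u(S, h) = -124 - 1*263 = -124 - 263 = -387)
I = 50615
-(u(38, 130) + I) = -(-387 + 50615) = -1*50228 = -50228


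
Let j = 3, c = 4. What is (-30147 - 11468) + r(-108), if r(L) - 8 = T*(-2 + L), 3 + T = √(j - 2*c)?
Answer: -41277 - 110*I*√5 ≈ -41277.0 - 245.97*I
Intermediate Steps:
T = -3 + I*√5 (T = -3 + √(3 - 2*4) = -3 + √(3 - 8) = -3 + √(-5) = -3 + I*√5 ≈ -3.0 + 2.2361*I)
r(L) = 8 + (-3 + I*√5)*(-2 + L)
(-30147 - 11468) + r(-108) = (-30147 - 11468) + (14 - 1*(-108)*(3 - I*√5) - 2*I*√5) = -41615 + (14 + (324 - 108*I*√5) - 2*I*√5) = -41615 + (338 - 110*I*√5) = -41277 - 110*I*√5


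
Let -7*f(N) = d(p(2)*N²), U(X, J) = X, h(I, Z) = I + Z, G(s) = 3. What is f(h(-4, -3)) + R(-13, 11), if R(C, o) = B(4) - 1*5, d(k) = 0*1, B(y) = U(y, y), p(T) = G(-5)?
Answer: -1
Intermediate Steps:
p(T) = 3
B(y) = y
d(k) = 0
R(C, o) = -1 (R(C, o) = 4 - 1*5 = 4 - 5 = -1)
f(N) = 0 (f(N) = -⅐*0 = 0)
f(h(-4, -3)) + R(-13, 11) = 0 - 1 = -1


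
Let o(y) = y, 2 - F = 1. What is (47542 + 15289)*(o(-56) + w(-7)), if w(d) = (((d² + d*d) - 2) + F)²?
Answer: 587658343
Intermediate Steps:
F = 1 (F = 2 - 1*1 = 2 - 1 = 1)
w(d) = (-1 + 2*d²)² (w(d) = (((d² + d*d) - 2) + 1)² = (((d² + d²) - 2) + 1)² = ((2*d² - 2) + 1)² = ((-2 + 2*d²) + 1)² = (-1 + 2*d²)²)
(47542 + 15289)*(o(-56) + w(-7)) = (47542 + 15289)*(-56 + (-1 + 2*(-7)²)²) = 62831*(-56 + (-1 + 2*49)²) = 62831*(-56 + (-1 + 98)²) = 62831*(-56 + 97²) = 62831*(-56 + 9409) = 62831*9353 = 587658343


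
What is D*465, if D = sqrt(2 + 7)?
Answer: 1395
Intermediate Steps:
D = 3 (D = sqrt(9) = 3)
D*465 = 3*465 = 1395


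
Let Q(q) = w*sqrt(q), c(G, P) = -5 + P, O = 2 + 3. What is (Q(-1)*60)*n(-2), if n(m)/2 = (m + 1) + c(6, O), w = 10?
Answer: -1200*I ≈ -1200.0*I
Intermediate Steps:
O = 5
n(m) = 2 + 2*m (n(m) = 2*((m + 1) + (-5 + 5)) = 2*((1 + m) + 0) = 2*(1 + m) = 2 + 2*m)
Q(q) = 10*sqrt(q)
(Q(-1)*60)*n(-2) = ((10*sqrt(-1))*60)*(2 + 2*(-2)) = ((10*I)*60)*(2 - 4) = (600*I)*(-2) = -1200*I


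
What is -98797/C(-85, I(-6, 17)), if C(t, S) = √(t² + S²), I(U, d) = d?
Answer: -98797*√26/442 ≈ -1139.7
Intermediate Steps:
C(t, S) = √(S² + t²)
-98797/C(-85, I(-6, 17)) = -98797/√(17² + (-85)²) = -98797/√(289 + 7225) = -98797*√26/442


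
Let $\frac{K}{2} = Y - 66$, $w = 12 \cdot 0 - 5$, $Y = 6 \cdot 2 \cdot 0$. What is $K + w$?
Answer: $-137$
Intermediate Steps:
$Y = 0$ ($Y = 12 \cdot 0 = 0$)
$w = -5$ ($w = 0 - 5 = -5$)
$K = -132$ ($K = 2 \left(0 - 66\right) = 2 \left(-66\right) = -132$)
$K + w = -132 - 5 = -137$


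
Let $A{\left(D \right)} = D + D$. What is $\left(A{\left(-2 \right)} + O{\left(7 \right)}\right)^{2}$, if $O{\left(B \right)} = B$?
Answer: $9$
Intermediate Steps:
$A{\left(D \right)} = 2 D$
$\left(A{\left(-2 \right)} + O{\left(7 \right)}\right)^{2} = \left(2 \left(-2\right) + 7\right)^{2} = \left(-4 + 7\right)^{2} = 3^{2} = 9$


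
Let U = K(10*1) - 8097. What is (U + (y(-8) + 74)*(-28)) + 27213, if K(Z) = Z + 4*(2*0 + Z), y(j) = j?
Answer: 17318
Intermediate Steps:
K(Z) = 5*Z (K(Z) = Z + 4*(0 + Z) = Z + 4*Z = 5*Z)
U = -8047 (U = 5*(10*1) - 8097 = 5*10 - 8097 = 50 - 8097 = -8047)
(U + (y(-8) + 74)*(-28)) + 27213 = (-8047 + (-8 + 74)*(-28)) + 27213 = (-8047 + 66*(-28)) + 27213 = (-8047 - 1848) + 27213 = -9895 + 27213 = 17318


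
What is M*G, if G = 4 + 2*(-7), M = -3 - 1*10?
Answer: 130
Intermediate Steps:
M = -13 (M = -3 - 10 = -13)
G = -10 (G = 4 - 14 = -10)
M*G = -13*(-10) = 130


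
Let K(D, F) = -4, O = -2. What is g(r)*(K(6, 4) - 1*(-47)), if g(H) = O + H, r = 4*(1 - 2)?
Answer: -258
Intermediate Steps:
r = -4 (r = 4*(-1) = -4)
g(H) = -2 + H
g(r)*(K(6, 4) - 1*(-47)) = (-2 - 4)*(-4 - 1*(-47)) = -6*(-4 + 47) = -6*43 = -258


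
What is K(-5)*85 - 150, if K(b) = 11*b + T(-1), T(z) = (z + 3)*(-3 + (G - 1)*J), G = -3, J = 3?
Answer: -7375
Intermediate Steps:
T(z) = -45 - 15*z (T(z) = (z + 3)*(-3 + (-3 - 1)*3) = (3 + z)*(-3 - 4*3) = (3 + z)*(-3 - 12) = (3 + z)*(-15) = -45 - 15*z)
K(b) = -30 + 11*b (K(b) = 11*b + (-45 - 15*(-1)) = 11*b + (-45 + 15) = 11*b - 30 = -30 + 11*b)
K(-5)*85 - 150 = (-30 + 11*(-5))*85 - 150 = (-30 - 55)*85 - 150 = -85*85 - 150 = -7225 - 150 = -7375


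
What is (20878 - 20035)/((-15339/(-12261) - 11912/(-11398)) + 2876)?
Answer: 19634998359/67040735347 ≈ 0.29288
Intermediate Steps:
(20878 - 20035)/((-15339/(-12261) - 11912/(-11398)) + 2876) = 843/((-15339*(-1/12261) - 11912*(-1/11398)) + 2876) = 843/((5113/4087 + 5956/5699) + 2876) = 843/(53481159/23291813 + 2876) = 843/(67040735347/23291813) = 843*(23291813/67040735347) = 19634998359/67040735347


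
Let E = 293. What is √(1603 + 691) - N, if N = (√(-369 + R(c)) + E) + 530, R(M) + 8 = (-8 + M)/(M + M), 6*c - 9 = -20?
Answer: -823 + √2294 - 3*I*√20130/22 ≈ -775.1 - 19.347*I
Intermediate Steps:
c = -11/6 (c = 3/2 + (⅙)*(-20) = 3/2 - 10/3 = -11/6 ≈ -1.8333)
R(M) = -8 + (-8 + M)/(2*M) (R(M) = -8 + (-8 + M)/(M + M) = -8 + (-8 + M)/((2*M)) = -8 + (-8 + M)*(1/(2*M)) = -8 + (-8 + M)/(2*M))
N = 823 + 3*I*√20130/22 (N = (√(-369 + (-15/2 - 4/(-11/6))) + 293) + 530 = (√(-369 + (-15/2 - 4*(-6/11))) + 293) + 530 = (√(-369 + (-15/2 + 24/11)) + 293) + 530 = (√(-369 - 117/22) + 293) + 530 = (√(-8235/22) + 293) + 530 = (3*I*√20130/22 + 293) + 530 = (293 + 3*I*√20130/22) + 530 = 823 + 3*I*√20130/22 ≈ 823.0 + 19.347*I)
√(1603 + 691) - N = √(1603 + 691) - (823 + 3*I*√20130/22) = √2294 + (-823 - 3*I*√20130/22) = -823 + √2294 - 3*I*√20130/22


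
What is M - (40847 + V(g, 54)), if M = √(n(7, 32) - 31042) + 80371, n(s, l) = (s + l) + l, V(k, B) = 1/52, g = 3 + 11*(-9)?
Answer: 2055247/52 + I*√30971 ≈ 39524.0 + 175.99*I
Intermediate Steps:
g = -96 (g = 3 - 99 = -96)
V(k, B) = 1/52
n(s, l) = s + 2*l (n(s, l) = (l + s) + l = s + 2*l)
M = 80371 + I*√30971 (M = √((7 + 2*32) - 31042) + 80371 = √((7 + 64) - 31042) + 80371 = √(71 - 31042) + 80371 = √(-30971) + 80371 = I*√30971 + 80371 = 80371 + I*√30971 ≈ 80371.0 + 175.99*I)
M - (40847 + V(g, 54)) = (80371 + I*√30971) - (40847 + 1/52) = (80371 + I*√30971) - 1*2124045/52 = (80371 + I*√30971) - 2124045/52 = 2055247/52 + I*√30971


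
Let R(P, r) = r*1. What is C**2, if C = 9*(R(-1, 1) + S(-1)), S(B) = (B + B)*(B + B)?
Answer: 2025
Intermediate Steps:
R(P, r) = r
S(B) = 4*B**2 (S(B) = (2*B)*(2*B) = 4*B**2)
C = 45 (C = 9*(1 + 4*(-1)**2) = 9*(1 + 4*1) = 9*(1 + 4) = 9*5 = 45)
C**2 = 45**2 = 2025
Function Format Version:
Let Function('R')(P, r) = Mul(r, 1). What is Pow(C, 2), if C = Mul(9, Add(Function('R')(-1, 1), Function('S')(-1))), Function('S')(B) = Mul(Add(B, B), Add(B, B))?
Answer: 2025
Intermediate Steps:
Function('R')(P, r) = r
Function('S')(B) = Mul(4, Pow(B, 2)) (Function('S')(B) = Mul(Mul(2, B), Mul(2, B)) = Mul(4, Pow(B, 2)))
C = 45 (C = Mul(9, Add(1, Mul(4, Pow(-1, 2)))) = Mul(9, Add(1, Mul(4, 1))) = Mul(9, Add(1, 4)) = Mul(9, 5) = 45)
Pow(C, 2) = Pow(45, 2) = 2025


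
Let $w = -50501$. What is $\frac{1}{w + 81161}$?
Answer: $\frac{1}{30660} \approx 3.2616 \cdot 10^{-5}$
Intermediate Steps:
$\frac{1}{w + 81161} = \frac{1}{-50501 + 81161} = \frac{1}{30660}$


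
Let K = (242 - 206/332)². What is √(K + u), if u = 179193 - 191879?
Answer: √1255949345/166 ≈ 213.49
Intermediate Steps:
u = -12686
K = 1605524761/27556 (K = (242 - 206*1/332)² = (242 - 103/166)² = (40069/166)² = 1605524761/27556 ≈ 58264.)
√(K + u) = √(1605524761/27556 - 12686) = √(1255949345/27556) = √1255949345/166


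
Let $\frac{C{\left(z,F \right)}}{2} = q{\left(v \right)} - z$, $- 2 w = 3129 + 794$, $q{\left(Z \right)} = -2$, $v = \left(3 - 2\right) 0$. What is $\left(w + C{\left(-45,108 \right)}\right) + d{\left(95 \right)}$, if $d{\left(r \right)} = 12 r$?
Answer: $- \frac{1471}{2} \approx -735.5$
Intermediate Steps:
$v = 0$ ($v = 1 \cdot 0 = 0$)
$w = - \frac{3923}{2}$ ($w = - \frac{3129 + 794}{2} = \left(- \frac{1}{2}\right) 3923 = - \frac{3923}{2} \approx -1961.5$)
$C{\left(z,F \right)} = -4 - 2 z$ ($C{\left(z,F \right)} = 2 \left(-2 - z\right) = -4 - 2 z$)
$\left(w + C{\left(-45,108 \right)}\right) + d{\left(95 \right)} = \left(- \frac{3923}{2} - -86\right) + 12 \cdot 95 = \left(- \frac{3923}{2} + \left(-4 + 90\right)\right) + 1140 = \left(- \frac{3923}{2} + 86\right) + 1140 = - \frac{3751}{2} + 1140 = - \frac{1471}{2}$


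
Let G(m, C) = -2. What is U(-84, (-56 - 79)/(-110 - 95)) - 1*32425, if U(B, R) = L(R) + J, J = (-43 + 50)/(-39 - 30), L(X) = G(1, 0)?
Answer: -2237470/69 ≈ -32427.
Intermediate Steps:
L(X) = -2
J = -7/69 (J = 7/(-69) = 7*(-1/69) = -7/69 ≈ -0.10145)
U(B, R) = -145/69 (U(B, R) = -2 - 7/69 = -145/69)
U(-84, (-56 - 79)/(-110 - 95)) - 1*32425 = -145/69 - 1*32425 = -145/69 - 32425 = -2237470/69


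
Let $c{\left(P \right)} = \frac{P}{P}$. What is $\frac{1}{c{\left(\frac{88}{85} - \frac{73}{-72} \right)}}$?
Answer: $1$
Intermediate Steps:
$c{\left(P \right)} = 1$
$\frac{1}{c{\left(\frac{88}{85} - \frac{73}{-72} \right)}} = 1^{-1} = 1$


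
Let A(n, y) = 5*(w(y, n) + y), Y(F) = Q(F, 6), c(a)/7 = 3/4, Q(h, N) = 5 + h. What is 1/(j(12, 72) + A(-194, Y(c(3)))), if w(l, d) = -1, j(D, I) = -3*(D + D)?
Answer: -4/103 ≈ -0.038835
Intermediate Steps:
c(a) = 21/4 (c(a) = 7*(3/4) = 7*(3*(¼)) = 7*(¾) = 21/4)
j(D, I) = -6*D
Y(F) = 5 + F
A(n, y) = -5 + 5*y (A(n, y) = 5*(-1 + y) = -5 + 5*y)
1/(j(12, 72) + A(-194, Y(c(3)))) = 1/(-6*12 + (-5 + 5*(5 + 21/4))) = 1/(-72 + (-5 + 5*(41/4))) = 1/(-72 + (-5 + 205/4)) = 1/(-72 + 185/4) = 1/(-103/4) = -4/103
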